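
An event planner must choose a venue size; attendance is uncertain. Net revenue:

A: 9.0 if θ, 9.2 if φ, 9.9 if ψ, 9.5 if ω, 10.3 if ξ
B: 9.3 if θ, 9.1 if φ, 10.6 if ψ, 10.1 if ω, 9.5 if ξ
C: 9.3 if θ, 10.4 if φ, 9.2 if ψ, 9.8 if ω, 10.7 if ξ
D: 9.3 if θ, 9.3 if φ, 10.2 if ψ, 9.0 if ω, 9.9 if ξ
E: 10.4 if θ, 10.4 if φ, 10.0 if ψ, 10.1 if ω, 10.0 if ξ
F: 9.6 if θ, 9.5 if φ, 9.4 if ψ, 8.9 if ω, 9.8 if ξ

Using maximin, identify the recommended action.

E

Row minima: A=9.0, B=9.1, C=9.2, D=9.0, E=10.0, F=8.9
Best worst-case = 10.0 → E.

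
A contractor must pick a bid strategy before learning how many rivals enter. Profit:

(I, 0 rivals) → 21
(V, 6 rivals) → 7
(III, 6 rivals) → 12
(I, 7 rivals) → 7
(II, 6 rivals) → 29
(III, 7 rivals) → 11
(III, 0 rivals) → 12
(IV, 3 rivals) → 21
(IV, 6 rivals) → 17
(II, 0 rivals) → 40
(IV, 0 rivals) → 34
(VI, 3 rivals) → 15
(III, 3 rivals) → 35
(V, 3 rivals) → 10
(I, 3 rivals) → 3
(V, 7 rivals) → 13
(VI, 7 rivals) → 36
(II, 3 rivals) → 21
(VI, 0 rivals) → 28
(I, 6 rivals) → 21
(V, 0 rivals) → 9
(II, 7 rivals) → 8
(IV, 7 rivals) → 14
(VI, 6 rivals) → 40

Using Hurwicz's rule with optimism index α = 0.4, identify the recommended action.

I: 0.4·21 + 0.6·3 = 10.2
II: 0.4·40 + 0.6·8 = 20.8
III: 0.4·35 + 0.6·11 = 20.6
IV: 0.4·34 + 0.6·14 = 22
V: 0.4·13 + 0.6·7 = 9.4
VI: 0.4·40 + 0.6·15 = 25
Highest Hurwicz score = 25 → VI.

VI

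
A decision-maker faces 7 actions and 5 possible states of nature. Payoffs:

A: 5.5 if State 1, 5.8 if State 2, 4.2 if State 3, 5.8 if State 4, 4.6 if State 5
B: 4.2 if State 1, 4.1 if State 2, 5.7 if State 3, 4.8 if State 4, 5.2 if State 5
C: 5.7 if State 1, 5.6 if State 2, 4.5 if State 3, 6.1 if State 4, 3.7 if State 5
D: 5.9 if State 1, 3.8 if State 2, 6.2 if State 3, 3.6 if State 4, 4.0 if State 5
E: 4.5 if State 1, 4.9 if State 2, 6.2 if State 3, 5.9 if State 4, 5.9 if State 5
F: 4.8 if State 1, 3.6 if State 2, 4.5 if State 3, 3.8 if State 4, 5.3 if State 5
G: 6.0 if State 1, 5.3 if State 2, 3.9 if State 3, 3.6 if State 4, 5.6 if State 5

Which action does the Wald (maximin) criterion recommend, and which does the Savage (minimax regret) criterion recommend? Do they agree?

Row minima: A=4.2, B=4.1, C=3.7, D=3.6, E=4.5, F=3.6, G=3.6
Best worst-case = 4.5 → E.
Column bests: State 1=6.0, State 2=5.8, State 3=6.2, State 4=6.1, State 5=5.9.
A regrets: 0.5, 0.0, 2.0, 0.3, 1.3 → max 2.0
B regrets: 1.8, 1.7, 0.5, 1.3, 0.7 → max 1.8
C regrets: 0.3, 0.2, 1.7, 0.0, 2.2 → max 2.2
D regrets: 0.1, 2.0, 0.0, 2.5, 1.9 → max 2.5
E regrets: 1.5, 0.9, 0.0, 0.2, 0.0 → max 1.5
F regrets: 1.2, 2.2, 1.7, 2.3, 0.6 → max 2.3
G regrets: 0.0, 0.5, 2.3, 2.5, 0.3 → max 2.5
Smallest max regret = 1.5 → E.

maximin → E; minimax regret → E (agree)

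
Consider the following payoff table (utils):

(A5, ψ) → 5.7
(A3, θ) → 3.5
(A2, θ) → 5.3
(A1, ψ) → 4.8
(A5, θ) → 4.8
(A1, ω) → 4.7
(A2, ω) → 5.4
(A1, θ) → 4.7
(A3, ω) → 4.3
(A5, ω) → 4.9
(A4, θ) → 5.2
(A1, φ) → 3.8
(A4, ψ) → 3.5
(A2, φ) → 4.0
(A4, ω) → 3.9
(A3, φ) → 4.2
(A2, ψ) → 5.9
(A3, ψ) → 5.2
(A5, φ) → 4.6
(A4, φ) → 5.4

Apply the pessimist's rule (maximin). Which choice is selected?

Row minima: A1=3.8, A2=4.0, A3=3.5, A4=3.5, A5=4.6
Best worst-case = 4.6 → A5.

A5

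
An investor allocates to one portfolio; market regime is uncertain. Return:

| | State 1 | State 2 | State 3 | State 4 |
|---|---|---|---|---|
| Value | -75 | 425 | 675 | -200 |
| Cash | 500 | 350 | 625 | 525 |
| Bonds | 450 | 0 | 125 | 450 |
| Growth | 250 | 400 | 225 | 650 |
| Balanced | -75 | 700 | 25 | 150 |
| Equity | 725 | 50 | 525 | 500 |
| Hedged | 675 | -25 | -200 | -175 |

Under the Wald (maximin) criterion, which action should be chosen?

Cash

Row minima: Value=-200, Cash=350, Bonds=0, Growth=225, Balanced=-75, Equity=50, Hedged=-200
Best worst-case = 350 → Cash.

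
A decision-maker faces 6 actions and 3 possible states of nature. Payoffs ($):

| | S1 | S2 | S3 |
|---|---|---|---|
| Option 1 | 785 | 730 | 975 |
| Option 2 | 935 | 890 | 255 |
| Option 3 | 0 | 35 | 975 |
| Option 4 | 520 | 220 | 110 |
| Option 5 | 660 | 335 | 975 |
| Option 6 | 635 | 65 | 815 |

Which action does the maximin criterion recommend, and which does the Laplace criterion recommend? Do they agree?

Row minima: Option 1=730, Option 2=255, Option 3=0, Option 4=110, Option 5=335, Option 6=65
Best worst-case = 730 → Option 1.
Row averages: Option 1=830, Option 2=2080/3, Option 3=1010/3, Option 4=850/3, Option 5=1970/3, Option 6=505
Highest average = 830 → Option 1.

maximin → Option 1; laplace → Option 1 (agree)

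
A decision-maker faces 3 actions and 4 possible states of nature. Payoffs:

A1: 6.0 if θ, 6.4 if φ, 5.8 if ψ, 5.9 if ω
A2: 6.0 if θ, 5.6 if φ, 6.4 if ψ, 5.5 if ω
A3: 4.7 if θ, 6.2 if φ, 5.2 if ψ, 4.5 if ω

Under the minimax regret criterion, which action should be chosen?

A1

Column bests: θ=6.0, φ=6.4, ψ=6.4, ω=5.9.
A1 regrets: 0.0, 0.0, 0.6, 0.0 → max 0.6
A2 regrets: 0.0, 0.8, 0.0, 0.4 → max 0.8
A3 regrets: 1.3, 0.2, 1.2, 1.4 → max 1.4
Smallest max regret = 0.6 → A1.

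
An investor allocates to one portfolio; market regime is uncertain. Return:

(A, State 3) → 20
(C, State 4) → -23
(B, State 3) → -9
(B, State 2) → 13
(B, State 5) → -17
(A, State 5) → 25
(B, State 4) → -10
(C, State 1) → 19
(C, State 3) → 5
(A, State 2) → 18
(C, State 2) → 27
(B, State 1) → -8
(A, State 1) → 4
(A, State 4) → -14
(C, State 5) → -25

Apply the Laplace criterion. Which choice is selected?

A

Row averages: A=10.6, B=-6.2, C=0.6
Highest average = 10.6 → A.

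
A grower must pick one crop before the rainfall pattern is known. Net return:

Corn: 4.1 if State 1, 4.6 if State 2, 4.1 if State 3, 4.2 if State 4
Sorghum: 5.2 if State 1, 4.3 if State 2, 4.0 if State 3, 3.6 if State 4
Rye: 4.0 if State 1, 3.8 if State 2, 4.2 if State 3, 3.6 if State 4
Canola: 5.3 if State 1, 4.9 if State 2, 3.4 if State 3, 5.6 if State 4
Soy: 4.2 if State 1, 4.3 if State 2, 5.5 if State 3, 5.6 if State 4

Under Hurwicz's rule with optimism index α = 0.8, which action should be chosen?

Soy

Corn: 0.8·4.6 + 0.2·4.1 = 4.5
Sorghum: 0.8·5.2 + 0.2·3.6 = 4.88
Rye: 0.8·4.2 + 0.2·3.6 = 4.08
Canola: 0.8·5.6 + 0.2·3.4 = 5.16
Soy: 0.8·5.6 + 0.2·4.2 = 5.32
Highest Hurwicz score = 5.32 → Soy.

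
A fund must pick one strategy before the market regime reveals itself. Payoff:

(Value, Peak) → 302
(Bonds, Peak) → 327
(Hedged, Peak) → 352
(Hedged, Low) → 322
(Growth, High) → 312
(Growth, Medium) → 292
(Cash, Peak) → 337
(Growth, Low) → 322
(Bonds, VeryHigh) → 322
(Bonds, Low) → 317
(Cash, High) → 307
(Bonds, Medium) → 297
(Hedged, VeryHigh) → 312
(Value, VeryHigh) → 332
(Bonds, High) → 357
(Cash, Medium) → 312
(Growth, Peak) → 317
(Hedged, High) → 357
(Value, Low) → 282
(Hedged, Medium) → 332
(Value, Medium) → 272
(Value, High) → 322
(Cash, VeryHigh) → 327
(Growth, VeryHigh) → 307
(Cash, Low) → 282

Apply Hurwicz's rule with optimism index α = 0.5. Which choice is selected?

Hedged

Value: 0.5·332 + 0.5·272 = 302
Hedged: 0.5·357 + 0.5·312 = 334.5
Growth: 0.5·322 + 0.5·292 = 307
Cash: 0.5·337 + 0.5·282 = 309.5
Bonds: 0.5·357 + 0.5·297 = 327
Highest Hurwicz score = 334.5 → Hedged.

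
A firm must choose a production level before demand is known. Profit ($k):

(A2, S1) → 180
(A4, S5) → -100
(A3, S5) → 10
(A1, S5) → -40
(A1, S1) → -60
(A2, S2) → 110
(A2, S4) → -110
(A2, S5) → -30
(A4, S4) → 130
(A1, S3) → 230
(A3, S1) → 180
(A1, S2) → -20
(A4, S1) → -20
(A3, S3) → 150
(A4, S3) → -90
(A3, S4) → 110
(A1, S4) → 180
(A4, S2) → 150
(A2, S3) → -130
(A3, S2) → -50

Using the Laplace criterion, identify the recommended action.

Row averages: A1=58, A2=4, A3=80, A4=14
Highest average = 80 → A3.

A3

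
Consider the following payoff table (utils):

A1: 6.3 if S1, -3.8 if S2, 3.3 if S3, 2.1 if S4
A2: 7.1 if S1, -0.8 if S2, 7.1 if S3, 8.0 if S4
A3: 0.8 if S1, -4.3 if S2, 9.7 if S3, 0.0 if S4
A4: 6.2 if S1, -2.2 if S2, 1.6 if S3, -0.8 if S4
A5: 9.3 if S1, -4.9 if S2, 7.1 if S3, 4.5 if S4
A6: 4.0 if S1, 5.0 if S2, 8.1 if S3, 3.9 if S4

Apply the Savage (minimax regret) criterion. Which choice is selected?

A6

Column bests: S1=9.3, S2=5.0, S3=9.7, S4=8.0.
A1 regrets: 3.0, 8.8, 6.4, 5.9 → max 8.8
A2 regrets: 2.2, 5.8, 2.6, 0.0 → max 5.8
A3 regrets: 8.5, 9.3, 0.0, 8.0 → max 9.3
A4 regrets: 3.1, 7.2, 8.1, 8.8 → max 8.8
A5 regrets: 0.0, 9.9, 2.6, 3.5 → max 9.9
A6 regrets: 5.3, 0.0, 1.6, 4.1 → max 5.3
Smallest max regret = 5.3 → A6.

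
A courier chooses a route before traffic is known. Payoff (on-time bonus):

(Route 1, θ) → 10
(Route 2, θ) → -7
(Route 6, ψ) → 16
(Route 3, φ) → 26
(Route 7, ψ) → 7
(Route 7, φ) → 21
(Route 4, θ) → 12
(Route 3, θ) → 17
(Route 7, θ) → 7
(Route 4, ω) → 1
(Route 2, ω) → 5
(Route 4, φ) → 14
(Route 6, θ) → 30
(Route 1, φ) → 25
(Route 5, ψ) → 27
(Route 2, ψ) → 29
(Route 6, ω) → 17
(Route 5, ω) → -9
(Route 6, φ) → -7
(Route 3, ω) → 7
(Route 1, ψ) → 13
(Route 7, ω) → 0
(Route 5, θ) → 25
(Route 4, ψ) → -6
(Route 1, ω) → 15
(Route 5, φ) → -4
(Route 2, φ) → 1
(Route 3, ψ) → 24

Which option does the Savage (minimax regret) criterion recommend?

Column bests: θ=30, φ=26, ψ=29, ω=17.
Route 1 regrets: 20, 1, 16, 2 → max 20
Route 2 regrets: 37, 25, 0, 12 → max 37
Route 3 regrets: 13, 0, 5, 10 → max 13
Route 4 regrets: 18, 12, 35, 16 → max 35
Route 5 regrets: 5, 30, 2, 26 → max 30
Route 6 regrets: 0, 33, 13, 0 → max 33
Route 7 regrets: 23, 5, 22, 17 → max 23
Smallest max regret = 13 → Route 3.

Route 3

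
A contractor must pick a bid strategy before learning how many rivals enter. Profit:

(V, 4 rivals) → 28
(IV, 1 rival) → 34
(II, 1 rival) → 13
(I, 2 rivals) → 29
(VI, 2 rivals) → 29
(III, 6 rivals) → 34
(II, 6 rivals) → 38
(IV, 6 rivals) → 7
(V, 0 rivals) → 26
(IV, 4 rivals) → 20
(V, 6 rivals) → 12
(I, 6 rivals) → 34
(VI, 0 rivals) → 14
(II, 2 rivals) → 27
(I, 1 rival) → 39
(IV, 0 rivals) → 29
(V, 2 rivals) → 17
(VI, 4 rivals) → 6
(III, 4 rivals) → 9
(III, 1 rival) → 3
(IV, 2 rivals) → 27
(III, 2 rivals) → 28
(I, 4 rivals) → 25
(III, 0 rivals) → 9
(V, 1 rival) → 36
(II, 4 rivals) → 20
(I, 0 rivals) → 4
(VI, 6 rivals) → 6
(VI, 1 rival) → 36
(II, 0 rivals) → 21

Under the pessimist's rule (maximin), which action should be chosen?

II

Row minima: I=4, II=13, III=3, IV=7, V=12, VI=6
Best worst-case = 13 → II.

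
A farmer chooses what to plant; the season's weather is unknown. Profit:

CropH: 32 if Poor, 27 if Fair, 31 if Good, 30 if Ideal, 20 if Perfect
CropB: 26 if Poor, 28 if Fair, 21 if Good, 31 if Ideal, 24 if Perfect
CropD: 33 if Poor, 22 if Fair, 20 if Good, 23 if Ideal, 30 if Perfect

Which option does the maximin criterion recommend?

CropB

Row minima: CropH=20, CropB=21, CropD=20
Best worst-case = 21 → CropB.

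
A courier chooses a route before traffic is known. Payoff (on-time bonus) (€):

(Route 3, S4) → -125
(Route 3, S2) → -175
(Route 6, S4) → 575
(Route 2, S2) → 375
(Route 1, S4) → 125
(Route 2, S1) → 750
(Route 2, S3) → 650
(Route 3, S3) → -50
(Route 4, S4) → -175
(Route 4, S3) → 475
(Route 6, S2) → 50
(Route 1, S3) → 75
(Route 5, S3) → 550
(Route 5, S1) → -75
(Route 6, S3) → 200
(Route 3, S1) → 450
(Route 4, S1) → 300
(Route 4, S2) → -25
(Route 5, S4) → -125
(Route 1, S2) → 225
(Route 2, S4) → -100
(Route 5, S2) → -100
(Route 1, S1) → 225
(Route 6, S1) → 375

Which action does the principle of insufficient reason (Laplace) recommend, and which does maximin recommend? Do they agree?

Row averages: Route 1=162.5, Route 2=418.75, Route 3=25, Route 4=143.75, Route 5=62.5, Route 6=300
Highest average = 418.75 → Route 2.
Row minima: Route 1=75, Route 2=-100, Route 3=-175, Route 4=-175, Route 5=-125, Route 6=50
Best worst-case = 75 → Route 1.

laplace → Route 2; maximin → Route 1 (disagree)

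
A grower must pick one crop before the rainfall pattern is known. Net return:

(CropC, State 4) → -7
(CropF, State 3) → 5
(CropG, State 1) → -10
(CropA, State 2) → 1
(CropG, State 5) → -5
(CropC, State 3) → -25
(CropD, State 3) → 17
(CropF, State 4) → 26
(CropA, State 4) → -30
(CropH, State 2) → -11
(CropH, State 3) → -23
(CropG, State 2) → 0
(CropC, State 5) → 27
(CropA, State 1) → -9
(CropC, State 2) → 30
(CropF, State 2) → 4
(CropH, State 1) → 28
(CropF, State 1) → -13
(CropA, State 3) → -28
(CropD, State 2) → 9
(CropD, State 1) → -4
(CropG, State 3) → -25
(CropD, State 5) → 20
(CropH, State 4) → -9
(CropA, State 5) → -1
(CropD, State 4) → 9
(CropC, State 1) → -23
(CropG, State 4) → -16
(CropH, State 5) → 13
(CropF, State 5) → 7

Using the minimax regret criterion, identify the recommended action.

Column bests: State 1=28, State 2=30, State 3=17, State 4=26, State 5=27.
CropD regrets: 32, 21, 0, 17, 7 → max 32
CropC regrets: 51, 0, 42, 33, 0 → max 51
CropF regrets: 41, 26, 12, 0, 20 → max 41
CropA regrets: 37, 29, 45, 56, 28 → max 56
CropH regrets: 0, 41, 40, 35, 14 → max 41
CropG regrets: 38, 30, 42, 42, 32 → max 42
Smallest max regret = 32 → CropD.

CropD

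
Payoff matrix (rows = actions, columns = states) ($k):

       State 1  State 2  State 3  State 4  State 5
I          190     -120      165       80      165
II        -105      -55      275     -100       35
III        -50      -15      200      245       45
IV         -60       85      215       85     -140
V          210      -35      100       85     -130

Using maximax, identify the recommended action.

II

Row maxima: I=190, II=275, III=245, IV=215, V=210
Best best-case = 275 → II.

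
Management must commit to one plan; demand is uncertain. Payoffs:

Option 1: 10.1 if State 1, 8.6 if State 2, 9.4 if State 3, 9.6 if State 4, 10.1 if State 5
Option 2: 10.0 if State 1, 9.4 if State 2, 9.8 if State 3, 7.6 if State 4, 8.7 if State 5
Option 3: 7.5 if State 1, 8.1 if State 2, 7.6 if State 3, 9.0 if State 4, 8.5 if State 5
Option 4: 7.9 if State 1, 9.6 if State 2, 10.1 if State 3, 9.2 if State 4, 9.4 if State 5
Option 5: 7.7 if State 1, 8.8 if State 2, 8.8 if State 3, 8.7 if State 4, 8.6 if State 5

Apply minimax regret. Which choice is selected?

Option 1

Column bests: State 1=10.1, State 2=9.6, State 3=10.1, State 4=9.6, State 5=10.1.
Option 1 regrets: 0.0, 1.0, 0.7, 0.0, 0.0 → max 1.0
Option 2 regrets: 0.1, 0.2, 0.3, 2.0, 1.4 → max 2.0
Option 3 regrets: 2.6, 1.5, 2.5, 0.6, 1.6 → max 2.6
Option 4 regrets: 2.2, 0.0, 0.0, 0.4, 0.7 → max 2.2
Option 5 regrets: 2.4, 0.8, 1.3, 0.9, 1.5 → max 2.4
Smallest max regret = 1.0 → Option 1.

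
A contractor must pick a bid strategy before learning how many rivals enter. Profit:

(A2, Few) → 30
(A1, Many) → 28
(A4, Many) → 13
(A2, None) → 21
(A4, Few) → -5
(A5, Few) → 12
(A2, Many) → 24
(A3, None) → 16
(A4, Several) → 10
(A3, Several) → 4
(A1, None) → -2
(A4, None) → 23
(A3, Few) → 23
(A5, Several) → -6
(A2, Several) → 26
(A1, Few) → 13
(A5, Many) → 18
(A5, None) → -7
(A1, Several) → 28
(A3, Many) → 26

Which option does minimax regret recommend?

Column bests: None=23, Few=30, Several=28, Many=28.
A1 regrets: 25, 17, 0, 0 → max 25
A2 regrets: 2, 0, 2, 4 → max 4
A3 regrets: 7, 7, 24, 2 → max 24
A4 regrets: 0, 35, 18, 15 → max 35
A5 regrets: 30, 18, 34, 10 → max 34
Smallest max regret = 4 → A2.

A2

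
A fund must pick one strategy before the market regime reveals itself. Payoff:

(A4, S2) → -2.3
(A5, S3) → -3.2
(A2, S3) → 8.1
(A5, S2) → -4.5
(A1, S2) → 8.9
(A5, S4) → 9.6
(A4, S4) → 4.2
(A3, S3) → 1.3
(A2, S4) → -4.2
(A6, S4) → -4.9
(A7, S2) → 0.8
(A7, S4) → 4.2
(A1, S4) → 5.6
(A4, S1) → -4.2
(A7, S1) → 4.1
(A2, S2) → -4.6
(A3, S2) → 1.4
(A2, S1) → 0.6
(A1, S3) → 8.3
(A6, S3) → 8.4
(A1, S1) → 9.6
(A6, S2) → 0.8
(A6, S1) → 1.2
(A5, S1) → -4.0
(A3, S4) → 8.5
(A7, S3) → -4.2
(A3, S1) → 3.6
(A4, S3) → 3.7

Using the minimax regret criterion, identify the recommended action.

A1

Column bests: S1=9.6, S2=8.9, S3=8.4, S4=9.6.
A1 regrets: 0.0, 0.0, 0.1, 4.0 → max 4.0
A2 regrets: 9.0, 13.5, 0.3, 13.8 → max 13.8
A3 regrets: 6.0, 7.5, 7.1, 1.1 → max 7.5
A4 regrets: 13.8, 11.2, 4.7, 5.4 → max 13.8
A5 regrets: 13.6, 13.4, 11.6, 0.0 → max 13.6
A6 regrets: 8.4, 8.1, 0.0, 14.5 → max 14.5
A7 regrets: 5.5, 8.1, 12.6, 5.4 → max 12.6
Smallest max regret = 4.0 → A1.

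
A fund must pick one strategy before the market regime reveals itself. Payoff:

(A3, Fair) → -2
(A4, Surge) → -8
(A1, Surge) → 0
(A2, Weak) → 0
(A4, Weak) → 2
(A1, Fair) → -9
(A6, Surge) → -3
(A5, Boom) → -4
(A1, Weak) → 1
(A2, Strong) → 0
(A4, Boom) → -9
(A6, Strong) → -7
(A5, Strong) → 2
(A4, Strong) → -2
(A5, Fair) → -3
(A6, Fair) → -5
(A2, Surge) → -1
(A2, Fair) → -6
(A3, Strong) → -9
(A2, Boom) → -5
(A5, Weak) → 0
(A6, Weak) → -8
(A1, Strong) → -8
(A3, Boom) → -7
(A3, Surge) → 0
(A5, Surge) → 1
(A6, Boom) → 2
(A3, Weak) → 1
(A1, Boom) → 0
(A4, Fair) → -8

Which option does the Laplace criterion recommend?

A5

Row averages: A1=-3.2, A2=-2.4, A3=-3.4, A4=-5, A5=-0.8, A6=-4.2
Highest average = -0.8 → A5.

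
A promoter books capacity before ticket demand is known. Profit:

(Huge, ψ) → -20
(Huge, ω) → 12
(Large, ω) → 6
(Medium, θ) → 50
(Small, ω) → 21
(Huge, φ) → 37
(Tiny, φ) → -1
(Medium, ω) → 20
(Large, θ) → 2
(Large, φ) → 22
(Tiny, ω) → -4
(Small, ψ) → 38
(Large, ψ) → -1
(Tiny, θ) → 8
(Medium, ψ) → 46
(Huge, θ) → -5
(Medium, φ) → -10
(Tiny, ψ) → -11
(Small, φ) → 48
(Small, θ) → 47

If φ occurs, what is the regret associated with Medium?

Best payoff under φ is 48.
Regret = 48 − (-10) = 58.

58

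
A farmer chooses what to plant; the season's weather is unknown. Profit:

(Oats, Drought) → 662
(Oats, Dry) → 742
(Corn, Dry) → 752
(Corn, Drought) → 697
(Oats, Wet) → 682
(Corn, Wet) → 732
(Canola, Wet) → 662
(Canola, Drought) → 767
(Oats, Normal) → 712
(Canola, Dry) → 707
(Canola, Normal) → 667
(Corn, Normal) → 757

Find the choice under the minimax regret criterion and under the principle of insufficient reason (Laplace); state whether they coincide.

Column bests: Drought=767, Dry=752, Normal=757, Wet=732.
Canola regrets: 0, 45, 90, 70 → max 90
Corn regrets: 70, 0, 0, 0 → max 70
Oats regrets: 105, 10, 45, 50 → max 105
Smallest max regret = 70 → Corn.
Row averages: Canola=700.75, Corn=734.5, Oats=699.5
Highest average = 734.5 → Corn.

minimax regret → Corn; laplace → Corn (agree)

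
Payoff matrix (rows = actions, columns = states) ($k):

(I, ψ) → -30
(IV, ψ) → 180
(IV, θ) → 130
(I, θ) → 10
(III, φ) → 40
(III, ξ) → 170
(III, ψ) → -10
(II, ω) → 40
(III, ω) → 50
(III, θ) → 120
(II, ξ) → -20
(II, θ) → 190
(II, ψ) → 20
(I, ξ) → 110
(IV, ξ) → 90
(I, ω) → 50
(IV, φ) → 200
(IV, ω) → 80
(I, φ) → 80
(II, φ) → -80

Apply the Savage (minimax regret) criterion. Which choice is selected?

IV

Column bests: θ=190, φ=200, ψ=180, ω=80, ξ=170.
I regrets: 180, 120, 210, 30, 60 → max 210
II regrets: 0, 280, 160, 40, 190 → max 280
III regrets: 70, 160, 190, 30, 0 → max 190
IV regrets: 60, 0, 0, 0, 80 → max 80
Smallest max regret = 80 → IV.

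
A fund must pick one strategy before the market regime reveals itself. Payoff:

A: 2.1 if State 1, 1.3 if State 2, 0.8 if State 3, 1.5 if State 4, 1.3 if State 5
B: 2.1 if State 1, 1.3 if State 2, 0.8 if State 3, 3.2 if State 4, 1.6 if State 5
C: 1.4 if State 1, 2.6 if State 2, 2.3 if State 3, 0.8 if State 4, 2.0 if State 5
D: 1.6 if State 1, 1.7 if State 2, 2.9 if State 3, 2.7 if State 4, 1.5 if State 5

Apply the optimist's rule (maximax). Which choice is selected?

B

Row maxima: A=2.1, B=3.2, C=2.6, D=2.9
Best best-case = 3.2 → B.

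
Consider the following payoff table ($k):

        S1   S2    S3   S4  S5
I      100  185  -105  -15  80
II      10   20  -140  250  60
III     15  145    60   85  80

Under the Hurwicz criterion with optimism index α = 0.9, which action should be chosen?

II

I: 0.9·185 + 0.1·(-105) = 156
II: 0.9·250 + 0.1·(-140) = 211
III: 0.9·145 + 0.1·15 = 132
Highest Hurwicz score = 211 → II.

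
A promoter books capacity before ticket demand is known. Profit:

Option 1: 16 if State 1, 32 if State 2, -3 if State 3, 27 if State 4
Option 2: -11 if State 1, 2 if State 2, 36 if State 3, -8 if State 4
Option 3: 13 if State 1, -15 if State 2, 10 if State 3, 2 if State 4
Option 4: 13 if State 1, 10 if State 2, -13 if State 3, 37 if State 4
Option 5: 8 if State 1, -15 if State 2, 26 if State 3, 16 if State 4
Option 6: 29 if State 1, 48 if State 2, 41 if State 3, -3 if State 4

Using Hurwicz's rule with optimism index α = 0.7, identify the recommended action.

Option 6

Option 1: 0.7·32 + 0.3·(-3) = 21.5
Option 2: 0.7·36 + 0.3·(-11) = 21.9
Option 3: 0.7·13 + 0.3·(-15) = 4.6
Option 4: 0.7·37 + 0.3·(-13) = 22
Option 5: 0.7·26 + 0.3·(-15) = 13.7
Option 6: 0.7·48 + 0.3·(-3) = 32.7
Highest Hurwicz score = 32.7 → Option 6.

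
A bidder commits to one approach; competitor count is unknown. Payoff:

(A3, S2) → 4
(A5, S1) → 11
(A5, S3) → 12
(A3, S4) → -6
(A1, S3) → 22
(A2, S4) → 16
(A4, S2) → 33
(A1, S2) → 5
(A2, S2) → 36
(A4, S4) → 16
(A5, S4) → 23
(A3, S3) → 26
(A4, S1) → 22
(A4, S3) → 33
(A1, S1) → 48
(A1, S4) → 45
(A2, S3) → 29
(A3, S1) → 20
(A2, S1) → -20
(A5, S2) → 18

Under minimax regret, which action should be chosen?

A4

Column bests: S1=48, S2=36, S3=33, S4=45.
A1 regrets: 0, 31, 11, 0 → max 31
A2 regrets: 68, 0, 4, 29 → max 68
A3 regrets: 28, 32, 7, 51 → max 51
A4 regrets: 26, 3, 0, 29 → max 29
A5 regrets: 37, 18, 21, 22 → max 37
Smallest max regret = 29 → A4.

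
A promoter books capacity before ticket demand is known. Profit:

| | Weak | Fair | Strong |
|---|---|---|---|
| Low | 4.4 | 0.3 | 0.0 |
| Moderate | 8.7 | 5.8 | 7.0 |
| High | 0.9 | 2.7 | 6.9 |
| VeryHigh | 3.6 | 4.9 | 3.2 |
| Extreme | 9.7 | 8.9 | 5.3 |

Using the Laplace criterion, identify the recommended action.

Extreme

Row averages: Low=47/30, Moderate=43/6, High=3.5, VeryHigh=3.9, Extreme=239/30
Highest average = 239/30 → Extreme.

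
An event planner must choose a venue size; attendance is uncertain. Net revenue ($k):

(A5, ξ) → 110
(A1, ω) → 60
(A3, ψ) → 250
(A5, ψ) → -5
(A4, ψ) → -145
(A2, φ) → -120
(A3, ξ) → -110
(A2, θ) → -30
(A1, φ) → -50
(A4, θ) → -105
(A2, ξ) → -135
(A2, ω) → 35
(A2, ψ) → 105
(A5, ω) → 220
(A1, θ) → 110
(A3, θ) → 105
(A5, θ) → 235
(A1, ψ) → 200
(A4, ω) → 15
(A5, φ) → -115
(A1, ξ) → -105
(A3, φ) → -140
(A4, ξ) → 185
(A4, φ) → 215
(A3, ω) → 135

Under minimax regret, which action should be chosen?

A1

Column bests: θ=235, φ=215, ψ=250, ω=220, ξ=185.
A1 regrets: 125, 265, 50, 160, 290 → max 290
A2 regrets: 265, 335, 145, 185, 320 → max 335
A3 regrets: 130, 355, 0, 85, 295 → max 355
A4 regrets: 340, 0, 395, 205, 0 → max 395
A5 regrets: 0, 330, 255, 0, 75 → max 330
Smallest max regret = 290 → A1.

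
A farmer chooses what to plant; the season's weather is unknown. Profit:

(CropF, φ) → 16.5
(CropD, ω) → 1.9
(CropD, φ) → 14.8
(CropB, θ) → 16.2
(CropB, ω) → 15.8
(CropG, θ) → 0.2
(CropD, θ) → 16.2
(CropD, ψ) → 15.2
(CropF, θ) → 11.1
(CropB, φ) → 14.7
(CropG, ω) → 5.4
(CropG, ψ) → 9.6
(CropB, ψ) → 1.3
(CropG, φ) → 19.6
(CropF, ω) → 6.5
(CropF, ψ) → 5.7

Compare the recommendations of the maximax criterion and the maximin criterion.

maximax → CropG; maximin → CropF (disagree)

Row maxima: CropD=16.2, CropB=16.2, CropF=16.5, CropG=19.6
Best best-case = 19.6 → CropG.
Row minima: CropD=1.9, CropB=1.3, CropF=5.7, CropG=0.2
Best worst-case = 5.7 → CropF.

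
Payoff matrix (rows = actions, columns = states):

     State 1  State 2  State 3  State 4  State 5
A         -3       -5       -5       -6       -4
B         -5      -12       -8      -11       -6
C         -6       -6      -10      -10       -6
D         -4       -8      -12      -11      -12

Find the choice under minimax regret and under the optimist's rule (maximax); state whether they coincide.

minimax regret → A; maximax → A (agree)

Column bests: State 1=-3, State 2=-5, State 3=-5, State 4=-6, State 5=-4.
A regrets: 0, 0, 0, 0, 0 → max 0
B regrets: 2, 7, 3, 5, 2 → max 7
C regrets: 3, 1, 5, 4, 2 → max 5
D regrets: 1, 3, 7, 5, 8 → max 8
Smallest max regret = 0 → A.
Row maxima: A=-3, B=-5, C=-6, D=-4
Best best-case = -3 → A.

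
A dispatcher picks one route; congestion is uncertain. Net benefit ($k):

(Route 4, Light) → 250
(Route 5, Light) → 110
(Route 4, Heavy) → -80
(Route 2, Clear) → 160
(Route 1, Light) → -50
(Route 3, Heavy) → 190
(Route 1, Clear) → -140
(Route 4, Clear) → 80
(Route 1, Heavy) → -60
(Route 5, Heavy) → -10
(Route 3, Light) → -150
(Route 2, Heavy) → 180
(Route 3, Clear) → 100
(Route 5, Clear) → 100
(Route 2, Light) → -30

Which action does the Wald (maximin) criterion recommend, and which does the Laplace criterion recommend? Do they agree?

maximin → Route 5; laplace → Route 2 (disagree)

Row minima: Route 1=-140, Route 2=-30, Route 3=-150, Route 4=-80, Route 5=-10
Best worst-case = -10 → Route 5.
Row averages: Route 1=-250/3, Route 2=310/3, Route 3=140/3, Route 4=250/3, Route 5=200/3
Highest average = 310/3 → Route 2.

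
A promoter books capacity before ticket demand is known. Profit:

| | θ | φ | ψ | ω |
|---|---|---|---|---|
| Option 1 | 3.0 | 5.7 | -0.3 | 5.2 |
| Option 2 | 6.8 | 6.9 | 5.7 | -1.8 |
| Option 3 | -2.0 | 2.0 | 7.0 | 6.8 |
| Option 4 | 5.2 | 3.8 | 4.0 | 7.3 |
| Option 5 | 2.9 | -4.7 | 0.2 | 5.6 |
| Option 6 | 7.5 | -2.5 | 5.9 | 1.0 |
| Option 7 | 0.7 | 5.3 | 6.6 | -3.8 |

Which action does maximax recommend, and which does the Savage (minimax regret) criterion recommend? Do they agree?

maximax → Option 6; minimax regret → Option 4 (disagree)

Row maxima: Option 1=5.7, Option 2=6.9, Option 3=7.0, Option 4=7.3, Option 5=5.6, Option 6=7.5, Option 7=6.6
Best best-case = 7.5 → Option 6.
Column bests: θ=7.5, φ=6.9, ψ=7.0, ω=7.3.
Option 1 regrets: 4.5, 1.2, 7.3, 2.1 → max 7.3
Option 2 regrets: 0.7, 0.0, 1.3, 9.1 → max 9.1
Option 3 regrets: 9.5, 4.9, 0.0, 0.5 → max 9.5
Option 4 regrets: 2.3, 3.1, 3.0, 0.0 → max 3.1
Option 5 regrets: 4.6, 11.6, 6.8, 1.7 → max 11.6
Option 6 regrets: 0.0, 9.4, 1.1, 6.3 → max 9.4
Option 7 regrets: 6.8, 1.6, 0.4, 11.1 → max 11.1
Smallest max regret = 3.1 → Option 4.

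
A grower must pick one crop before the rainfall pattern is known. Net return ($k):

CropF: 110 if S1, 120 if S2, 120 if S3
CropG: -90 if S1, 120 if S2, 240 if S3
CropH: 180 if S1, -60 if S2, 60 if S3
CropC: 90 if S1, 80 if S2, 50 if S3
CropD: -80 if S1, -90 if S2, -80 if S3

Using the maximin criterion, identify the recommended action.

Row minima: CropF=110, CropG=-90, CropH=-60, CropC=50, CropD=-90
Best worst-case = 110 → CropF.

CropF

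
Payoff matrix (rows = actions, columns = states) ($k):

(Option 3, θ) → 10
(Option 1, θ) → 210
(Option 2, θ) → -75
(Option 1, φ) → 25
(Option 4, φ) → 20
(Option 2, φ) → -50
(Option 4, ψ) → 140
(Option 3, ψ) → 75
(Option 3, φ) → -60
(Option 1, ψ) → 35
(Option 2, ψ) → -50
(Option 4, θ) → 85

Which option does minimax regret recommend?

Option 1

Column bests: θ=210, φ=25, ψ=140.
Option 1 regrets: 0, 0, 105 → max 105
Option 2 regrets: 285, 75, 190 → max 285
Option 3 regrets: 200, 85, 65 → max 200
Option 4 regrets: 125, 5, 0 → max 125
Smallest max regret = 105 → Option 1.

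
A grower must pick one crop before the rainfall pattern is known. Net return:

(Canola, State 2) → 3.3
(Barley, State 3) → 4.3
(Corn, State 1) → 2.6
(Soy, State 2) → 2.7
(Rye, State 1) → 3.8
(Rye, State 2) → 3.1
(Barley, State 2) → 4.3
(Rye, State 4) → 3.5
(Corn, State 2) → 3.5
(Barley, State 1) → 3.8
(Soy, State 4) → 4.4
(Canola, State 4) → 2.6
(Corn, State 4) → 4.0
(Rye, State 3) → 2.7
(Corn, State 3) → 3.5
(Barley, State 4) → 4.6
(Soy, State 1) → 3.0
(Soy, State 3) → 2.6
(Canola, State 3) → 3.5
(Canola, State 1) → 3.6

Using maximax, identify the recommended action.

Barley

Row maxima: Barley=4.6, Canola=3.6, Rye=3.8, Corn=4.0, Soy=4.4
Best best-case = 4.6 → Barley.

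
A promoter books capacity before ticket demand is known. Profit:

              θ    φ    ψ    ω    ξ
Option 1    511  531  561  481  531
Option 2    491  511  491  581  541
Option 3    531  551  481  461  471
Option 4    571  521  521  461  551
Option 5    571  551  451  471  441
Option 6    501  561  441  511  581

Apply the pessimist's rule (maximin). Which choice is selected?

Option 2

Row minima: Option 1=481, Option 2=491, Option 3=461, Option 4=461, Option 5=441, Option 6=441
Best worst-case = 491 → Option 2.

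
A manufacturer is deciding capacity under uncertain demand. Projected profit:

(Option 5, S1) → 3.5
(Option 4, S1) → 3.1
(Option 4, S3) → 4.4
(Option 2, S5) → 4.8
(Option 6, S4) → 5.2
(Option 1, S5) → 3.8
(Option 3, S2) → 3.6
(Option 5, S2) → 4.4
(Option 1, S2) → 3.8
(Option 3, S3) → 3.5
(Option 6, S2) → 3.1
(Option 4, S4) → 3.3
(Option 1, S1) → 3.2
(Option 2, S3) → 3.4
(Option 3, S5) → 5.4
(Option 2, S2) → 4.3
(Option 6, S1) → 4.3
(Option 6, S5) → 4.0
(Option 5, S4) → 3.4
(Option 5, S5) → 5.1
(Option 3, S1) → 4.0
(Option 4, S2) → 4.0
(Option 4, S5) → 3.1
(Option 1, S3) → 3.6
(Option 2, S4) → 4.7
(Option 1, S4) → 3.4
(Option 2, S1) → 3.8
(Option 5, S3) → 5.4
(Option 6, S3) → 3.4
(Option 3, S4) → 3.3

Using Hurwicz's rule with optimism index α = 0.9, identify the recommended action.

Option 1: 0.9·3.8 + 0.1·3.2 = 3.74
Option 2: 0.9·4.8 + 0.1·3.4 = 4.66
Option 3: 0.9·5.4 + 0.1·3.3 = 5.19
Option 4: 0.9·4.4 + 0.1·3.1 = 4.27
Option 5: 0.9·5.4 + 0.1·3.4 = 5.2
Option 6: 0.9·5.2 + 0.1·3.1 = 4.99
Highest Hurwicz score = 5.2 → Option 5.

Option 5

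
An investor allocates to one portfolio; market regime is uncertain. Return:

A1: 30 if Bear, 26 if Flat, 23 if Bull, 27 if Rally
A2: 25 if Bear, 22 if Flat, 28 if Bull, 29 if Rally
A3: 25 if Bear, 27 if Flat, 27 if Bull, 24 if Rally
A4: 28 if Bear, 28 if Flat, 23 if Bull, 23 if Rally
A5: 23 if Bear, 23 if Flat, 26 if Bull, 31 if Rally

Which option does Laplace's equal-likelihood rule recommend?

A1

Row averages: A1=26.5, A2=26, A3=25.75, A4=25.5, A5=25.75
Highest average = 26.5 → A1.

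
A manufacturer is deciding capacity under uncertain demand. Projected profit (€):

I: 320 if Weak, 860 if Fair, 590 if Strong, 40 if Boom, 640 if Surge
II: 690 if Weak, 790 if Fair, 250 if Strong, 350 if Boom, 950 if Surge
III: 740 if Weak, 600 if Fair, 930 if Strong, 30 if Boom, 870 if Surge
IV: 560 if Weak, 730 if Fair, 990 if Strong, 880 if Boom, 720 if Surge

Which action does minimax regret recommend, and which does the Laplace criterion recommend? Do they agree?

minimax regret → IV; laplace → IV (agree)

Column bests: Weak=740, Fair=860, Strong=990, Boom=880, Surge=950.
I regrets: 420, 0, 400, 840, 310 → max 840
II regrets: 50, 70, 740, 530, 0 → max 740
III regrets: 0, 260, 60, 850, 80 → max 850
IV regrets: 180, 130, 0, 0, 230 → max 230
Smallest max regret = 230 → IV.
Row averages: I=490, II=606, III=634, IV=776
Highest average = 776 → IV.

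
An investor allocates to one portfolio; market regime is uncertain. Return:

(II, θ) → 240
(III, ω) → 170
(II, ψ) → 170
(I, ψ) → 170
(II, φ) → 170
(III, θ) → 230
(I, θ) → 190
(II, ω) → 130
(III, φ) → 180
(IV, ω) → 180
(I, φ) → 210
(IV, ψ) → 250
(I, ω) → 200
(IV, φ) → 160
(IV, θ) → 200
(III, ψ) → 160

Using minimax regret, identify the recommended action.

IV

Column bests: θ=240, φ=210, ψ=250, ω=200.
I regrets: 50, 0, 80, 0 → max 80
II regrets: 0, 40, 80, 70 → max 80
III regrets: 10, 30, 90, 30 → max 90
IV regrets: 40, 50, 0, 20 → max 50
Smallest max regret = 50 → IV.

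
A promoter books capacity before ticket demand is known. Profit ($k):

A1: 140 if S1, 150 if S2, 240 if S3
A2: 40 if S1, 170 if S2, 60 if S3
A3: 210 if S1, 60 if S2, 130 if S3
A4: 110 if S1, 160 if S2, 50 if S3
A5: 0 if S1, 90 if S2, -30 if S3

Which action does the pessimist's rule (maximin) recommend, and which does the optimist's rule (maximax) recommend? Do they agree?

maximin → A1; maximax → A1 (agree)

Row minima: A1=140, A2=40, A3=60, A4=50, A5=-30
Best worst-case = 140 → A1.
Row maxima: A1=240, A2=170, A3=210, A4=160, A5=90
Best best-case = 240 → A1.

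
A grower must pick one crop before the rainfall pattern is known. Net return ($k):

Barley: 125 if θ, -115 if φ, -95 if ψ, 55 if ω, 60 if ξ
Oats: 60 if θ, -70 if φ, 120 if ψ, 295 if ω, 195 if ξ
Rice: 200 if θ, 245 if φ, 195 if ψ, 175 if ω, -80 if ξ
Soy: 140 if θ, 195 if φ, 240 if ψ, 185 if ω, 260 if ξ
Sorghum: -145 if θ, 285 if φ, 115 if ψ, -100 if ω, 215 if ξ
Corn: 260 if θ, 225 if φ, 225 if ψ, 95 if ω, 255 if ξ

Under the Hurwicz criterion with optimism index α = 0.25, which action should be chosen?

Barley: 0.25·125 + 0.75·(-115) = -55
Oats: 0.25·295 + 0.75·(-70) = 21.25
Rice: 0.25·245 + 0.75·(-80) = 1.25
Soy: 0.25·260 + 0.75·140 = 170
Sorghum: 0.25·285 + 0.75·(-145) = -37.5
Corn: 0.25·260 + 0.75·95 = 136.25
Highest Hurwicz score = 170 → Soy.

Soy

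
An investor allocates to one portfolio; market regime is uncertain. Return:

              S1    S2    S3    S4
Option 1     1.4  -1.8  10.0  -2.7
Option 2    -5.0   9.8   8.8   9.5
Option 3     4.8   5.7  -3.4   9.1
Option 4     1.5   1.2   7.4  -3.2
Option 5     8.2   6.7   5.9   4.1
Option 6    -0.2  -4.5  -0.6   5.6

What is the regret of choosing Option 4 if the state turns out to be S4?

Best payoff under S4 is 9.5.
Regret = 9.5 − (-3.2) = 12.7.

12.7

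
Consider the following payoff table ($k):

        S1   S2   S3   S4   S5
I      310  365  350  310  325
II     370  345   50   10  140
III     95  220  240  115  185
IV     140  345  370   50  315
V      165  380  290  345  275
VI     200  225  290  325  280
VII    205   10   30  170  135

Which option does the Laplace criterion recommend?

I

Row averages: I=332, II=183, III=171, IV=244, V=291, VI=264, VII=110
Highest average = 332 → I.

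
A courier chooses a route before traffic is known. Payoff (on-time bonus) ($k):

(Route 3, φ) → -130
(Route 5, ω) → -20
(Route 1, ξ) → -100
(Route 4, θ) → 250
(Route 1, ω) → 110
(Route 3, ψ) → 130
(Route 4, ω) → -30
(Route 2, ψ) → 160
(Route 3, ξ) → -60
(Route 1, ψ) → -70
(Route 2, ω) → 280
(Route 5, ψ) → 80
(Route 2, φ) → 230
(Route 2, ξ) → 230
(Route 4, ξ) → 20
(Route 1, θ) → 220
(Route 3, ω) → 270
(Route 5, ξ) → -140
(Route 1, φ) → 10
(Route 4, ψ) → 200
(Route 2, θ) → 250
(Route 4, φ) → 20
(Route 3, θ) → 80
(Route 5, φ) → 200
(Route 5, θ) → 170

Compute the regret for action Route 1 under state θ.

30

Best payoff under θ is 250.
Regret = 250 − 220 = 30.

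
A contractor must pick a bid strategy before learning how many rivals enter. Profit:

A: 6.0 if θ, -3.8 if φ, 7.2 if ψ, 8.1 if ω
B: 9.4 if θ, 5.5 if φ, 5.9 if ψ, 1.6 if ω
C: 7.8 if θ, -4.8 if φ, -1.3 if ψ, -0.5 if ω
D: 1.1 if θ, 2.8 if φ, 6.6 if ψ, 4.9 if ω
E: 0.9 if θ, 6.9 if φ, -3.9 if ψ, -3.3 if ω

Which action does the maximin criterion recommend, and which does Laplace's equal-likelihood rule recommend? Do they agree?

maximin → B; laplace → B (agree)

Row minima: A=-3.8, B=1.6, C=-4.8, D=1.1, E=-3.9
Best worst-case = 1.6 → B.
Row averages: A=4.375, B=5.6, C=0.3, D=3.85, E=0.15
Highest average = 5.6 → B.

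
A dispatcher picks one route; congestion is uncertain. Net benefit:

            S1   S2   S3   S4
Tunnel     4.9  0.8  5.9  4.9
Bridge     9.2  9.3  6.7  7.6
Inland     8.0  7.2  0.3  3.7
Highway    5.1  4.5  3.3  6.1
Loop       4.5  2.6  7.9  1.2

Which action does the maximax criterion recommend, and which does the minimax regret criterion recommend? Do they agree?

Row maxima: Tunnel=5.9, Bridge=9.3, Inland=8.0, Highway=6.1, Loop=7.9
Best best-case = 9.3 → Bridge.
Column bests: S1=9.2, S2=9.3, S3=7.9, S4=7.6.
Tunnel regrets: 4.3, 8.5, 2.0, 2.7 → max 8.5
Bridge regrets: 0.0, 0.0, 1.2, 0.0 → max 1.2
Inland regrets: 1.2, 2.1, 7.6, 3.9 → max 7.6
Highway regrets: 4.1, 4.8, 4.6, 1.5 → max 4.8
Loop regrets: 4.7, 6.7, 0.0, 6.4 → max 6.7
Smallest max regret = 1.2 → Bridge.

maximax → Bridge; minimax regret → Bridge (agree)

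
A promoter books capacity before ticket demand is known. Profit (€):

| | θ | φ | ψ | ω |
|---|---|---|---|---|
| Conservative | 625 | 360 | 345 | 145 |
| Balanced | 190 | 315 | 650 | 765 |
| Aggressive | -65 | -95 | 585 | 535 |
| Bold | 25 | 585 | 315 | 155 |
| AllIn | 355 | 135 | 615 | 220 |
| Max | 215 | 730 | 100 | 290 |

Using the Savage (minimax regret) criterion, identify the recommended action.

Column bests: θ=625, φ=730, ψ=650, ω=765.
Conservative regrets: 0, 370, 305, 620 → max 620
Balanced regrets: 435, 415, 0, 0 → max 435
Aggressive regrets: 690, 825, 65, 230 → max 825
Bold regrets: 600, 145, 335, 610 → max 610
AllIn regrets: 270, 595, 35, 545 → max 595
Max regrets: 410, 0, 550, 475 → max 550
Smallest max regret = 435 → Balanced.

Balanced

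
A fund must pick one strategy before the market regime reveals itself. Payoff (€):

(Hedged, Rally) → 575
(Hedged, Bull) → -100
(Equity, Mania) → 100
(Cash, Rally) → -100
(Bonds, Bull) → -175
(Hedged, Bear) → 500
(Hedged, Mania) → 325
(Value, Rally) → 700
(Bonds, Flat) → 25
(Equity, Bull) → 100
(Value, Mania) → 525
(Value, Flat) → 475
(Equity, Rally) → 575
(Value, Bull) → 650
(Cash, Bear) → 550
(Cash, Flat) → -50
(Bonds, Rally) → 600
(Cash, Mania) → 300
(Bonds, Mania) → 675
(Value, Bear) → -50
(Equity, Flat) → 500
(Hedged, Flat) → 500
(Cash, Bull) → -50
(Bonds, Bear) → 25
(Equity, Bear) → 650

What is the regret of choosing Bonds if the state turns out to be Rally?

Best payoff under Rally is 700.
Regret = 700 − 600 = 100.

100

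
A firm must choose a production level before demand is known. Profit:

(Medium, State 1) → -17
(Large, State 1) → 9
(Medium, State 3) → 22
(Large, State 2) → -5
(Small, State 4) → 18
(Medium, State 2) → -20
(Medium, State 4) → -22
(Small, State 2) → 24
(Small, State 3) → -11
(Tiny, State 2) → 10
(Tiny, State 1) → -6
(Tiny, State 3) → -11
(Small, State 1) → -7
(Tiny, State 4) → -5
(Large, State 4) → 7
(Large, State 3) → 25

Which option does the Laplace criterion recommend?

Row averages: Tiny=-3, Small=6, Medium=-9.25, Large=9
Highest average = 9 → Large.

Large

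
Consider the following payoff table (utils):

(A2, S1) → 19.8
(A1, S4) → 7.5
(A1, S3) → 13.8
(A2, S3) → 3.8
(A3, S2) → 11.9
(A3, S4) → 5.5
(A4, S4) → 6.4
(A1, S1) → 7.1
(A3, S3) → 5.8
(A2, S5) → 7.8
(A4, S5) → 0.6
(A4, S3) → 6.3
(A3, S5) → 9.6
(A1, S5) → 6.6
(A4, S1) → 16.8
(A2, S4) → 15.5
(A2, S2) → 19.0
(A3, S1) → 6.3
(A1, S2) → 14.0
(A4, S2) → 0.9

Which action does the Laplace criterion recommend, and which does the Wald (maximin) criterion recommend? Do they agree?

Row averages: A1=9.8, A2=13.18, A3=7.82, A4=6.2
Highest average = 13.18 → A2.
Row minima: A1=6.6, A2=3.8, A3=5.5, A4=0.6
Best worst-case = 6.6 → A1.

laplace → A2; maximin → A1 (disagree)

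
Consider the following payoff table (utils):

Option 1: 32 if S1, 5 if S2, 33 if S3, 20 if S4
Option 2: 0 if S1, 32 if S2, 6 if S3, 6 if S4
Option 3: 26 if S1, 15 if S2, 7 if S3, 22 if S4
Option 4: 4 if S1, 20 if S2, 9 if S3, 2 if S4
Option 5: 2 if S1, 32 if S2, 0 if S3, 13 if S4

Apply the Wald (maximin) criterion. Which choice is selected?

Row minima: Option 1=5, Option 2=0, Option 3=7, Option 4=2, Option 5=0
Best worst-case = 7 → Option 3.

Option 3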